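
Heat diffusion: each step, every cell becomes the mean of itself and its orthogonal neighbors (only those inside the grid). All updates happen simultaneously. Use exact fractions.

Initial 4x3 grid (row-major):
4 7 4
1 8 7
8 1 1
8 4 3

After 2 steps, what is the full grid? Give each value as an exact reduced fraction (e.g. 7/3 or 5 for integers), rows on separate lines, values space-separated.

After step 1:
  4 23/4 6
  21/4 24/5 5
  9/2 22/5 3
  20/3 4 8/3
After step 2:
  5 411/80 67/12
  371/80 126/25 47/10
  1249/240 207/50 113/30
  91/18 133/30 29/9

Answer: 5 411/80 67/12
371/80 126/25 47/10
1249/240 207/50 113/30
91/18 133/30 29/9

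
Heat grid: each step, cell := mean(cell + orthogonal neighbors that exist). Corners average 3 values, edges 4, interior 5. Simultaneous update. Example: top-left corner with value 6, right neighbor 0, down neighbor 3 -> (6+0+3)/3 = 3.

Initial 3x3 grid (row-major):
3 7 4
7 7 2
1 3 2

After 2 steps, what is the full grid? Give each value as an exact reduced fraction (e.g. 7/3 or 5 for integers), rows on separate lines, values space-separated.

After step 1:
  17/3 21/4 13/3
  9/2 26/5 15/4
  11/3 13/4 7/3
After step 2:
  185/36 409/80 40/9
  571/120 439/100 937/240
  137/36 289/80 28/9

Answer: 185/36 409/80 40/9
571/120 439/100 937/240
137/36 289/80 28/9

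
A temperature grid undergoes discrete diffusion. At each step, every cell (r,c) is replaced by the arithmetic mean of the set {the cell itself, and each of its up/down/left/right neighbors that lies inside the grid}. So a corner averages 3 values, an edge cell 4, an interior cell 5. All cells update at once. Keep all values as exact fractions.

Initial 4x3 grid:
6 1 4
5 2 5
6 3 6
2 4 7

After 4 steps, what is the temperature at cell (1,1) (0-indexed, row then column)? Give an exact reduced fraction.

Answer: 1447543/360000

Derivation:
Step 1: cell (1,1) = 16/5
Step 2: cell (1,1) = 393/100
Step 3: cell (1,1) = 11701/3000
Step 4: cell (1,1) = 1447543/360000
Full grid after step 4:
  166991/43200 3271667/864000 498223/129600
  285101/72000 1447543/360000 218357/54000
  300301/72000 762859/180000 238507/54000
  91553/21600 119531/27000 147317/32400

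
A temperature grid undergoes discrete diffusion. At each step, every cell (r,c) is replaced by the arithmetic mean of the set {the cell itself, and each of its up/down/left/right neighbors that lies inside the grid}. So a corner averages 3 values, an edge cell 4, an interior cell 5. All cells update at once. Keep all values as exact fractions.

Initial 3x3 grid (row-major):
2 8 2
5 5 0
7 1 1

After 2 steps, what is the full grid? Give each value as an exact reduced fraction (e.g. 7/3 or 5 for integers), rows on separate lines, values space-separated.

After step 1:
  5 17/4 10/3
  19/4 19/5 2
  13/3 7/2 2/3
After step 2:
  14/3 983/240 115/36
  1073/240 183/50 49/20
  151/36 123/40 37/18

Answer: 14/3 983/240 115/36
1073/240 183/50 49/20
151/36 123/40 37/18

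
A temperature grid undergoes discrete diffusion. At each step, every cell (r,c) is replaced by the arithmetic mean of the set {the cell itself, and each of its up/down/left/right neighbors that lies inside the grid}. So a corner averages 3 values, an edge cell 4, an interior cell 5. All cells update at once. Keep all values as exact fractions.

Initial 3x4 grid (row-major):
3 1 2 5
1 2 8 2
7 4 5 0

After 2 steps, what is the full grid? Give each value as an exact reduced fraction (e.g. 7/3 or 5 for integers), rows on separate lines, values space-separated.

After step 1:
  5/3 2 4 3
  13/4 16/5 19/5 15/4
  4 9/2 17/4 7/3
After step 2:
  83/36 163/60 16/5 43/12
  727/240 67/20 19/5 773/240
  47/12 319/80 893/240 31/9

Answer: 83/36 163/60 16/5 43/12
727/240 67/20 19/5 773/240
47/12 319/80 893/240 31/9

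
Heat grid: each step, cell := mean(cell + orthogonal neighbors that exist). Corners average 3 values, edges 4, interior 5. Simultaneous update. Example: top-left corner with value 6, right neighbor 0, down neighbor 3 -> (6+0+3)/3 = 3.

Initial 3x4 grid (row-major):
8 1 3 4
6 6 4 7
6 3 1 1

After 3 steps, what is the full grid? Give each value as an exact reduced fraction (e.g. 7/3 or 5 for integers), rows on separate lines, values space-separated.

Answer: 175/36 1819/400 3509/900 4301/1080
4053/800 8477/2000 23461/6000 6493/1800
677/144 10189/2400 8249/2400 833/240

Derivation:
After step 1:
  5 9/2 3 14/3
  13/2 4 21/5 4
  5 4 9/4 3
After step 2:
  16/3 33/8 491/120 35/9
  41/8 116/25 349/100 119/30
  31/6 61/16 269/80 37/12
After step 3:
  175/36 1819/400 3509/900 4301/1080
  4053/800 8477/2000 23461/6000 6493/1800
  677/144 10189/2400 8249/2400 833/240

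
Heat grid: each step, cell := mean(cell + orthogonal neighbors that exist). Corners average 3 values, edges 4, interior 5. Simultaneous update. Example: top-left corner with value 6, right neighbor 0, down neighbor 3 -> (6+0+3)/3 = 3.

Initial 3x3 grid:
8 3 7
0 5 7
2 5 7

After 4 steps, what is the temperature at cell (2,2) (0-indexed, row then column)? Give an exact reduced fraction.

Step 1: cell (2,2) = 19/3
Step 2: cell (2,2) = 211/36
Step 3: cell (2,2) = 2281/432
Step 4: cell (2,2) = 134579/25920
Full grid after step 4:
  57527/12960 833893/172800 138919/25920
  26759/6400 115397/24000 150953/28800
  54397/12960 794993/172800 134579/25920

Answer: 134579/25920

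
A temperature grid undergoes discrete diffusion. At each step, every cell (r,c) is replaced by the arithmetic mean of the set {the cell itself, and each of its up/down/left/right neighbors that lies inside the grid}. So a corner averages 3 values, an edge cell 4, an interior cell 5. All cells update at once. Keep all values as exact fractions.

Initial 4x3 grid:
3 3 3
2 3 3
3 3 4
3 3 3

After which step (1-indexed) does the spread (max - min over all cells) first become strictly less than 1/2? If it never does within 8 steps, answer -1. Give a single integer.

Answer: 3

Derivation:
Step 1: max=10/3, min=8/3, spread=2/3
Step 2: max=391/120, min=329/120, spread=31/60
Step 3: max=3451/1080, min=3029/1080, spread=211/540
  -> spread < 1/2 first at step 3
Step 4: max=20279/6480, min=18601/6480, spread=839/3240
Step 5: max=151163/48600, min=140437/48600, spread=5363/24300
Step 6: max=3593059/1166400, min=3405341/1166400, spread=93859/583200
Step 7: max=214520723/69984000, min=205383277/69984000, spread=4568723/34992000
Step 8: max=512272249/167961600, min=495497351/167961600, spread=8387449/83980800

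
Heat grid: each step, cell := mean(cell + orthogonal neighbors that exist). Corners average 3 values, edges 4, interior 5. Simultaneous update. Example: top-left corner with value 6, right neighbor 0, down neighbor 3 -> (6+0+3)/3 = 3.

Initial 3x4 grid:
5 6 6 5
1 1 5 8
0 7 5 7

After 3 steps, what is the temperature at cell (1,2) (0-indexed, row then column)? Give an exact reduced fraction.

Step 1: cell (1,2) = 5
Step 2: cell (1,2) = 107/20
Step 3: cell (1,2) = 1027/200
Full grid after step 3:
  529/144 339/80 1909/360 2509/432
  9199/2880 619/150 1027/200 5699/960
  347/108 5567/1440 7511/1440 1267/216

Answer: 1027/200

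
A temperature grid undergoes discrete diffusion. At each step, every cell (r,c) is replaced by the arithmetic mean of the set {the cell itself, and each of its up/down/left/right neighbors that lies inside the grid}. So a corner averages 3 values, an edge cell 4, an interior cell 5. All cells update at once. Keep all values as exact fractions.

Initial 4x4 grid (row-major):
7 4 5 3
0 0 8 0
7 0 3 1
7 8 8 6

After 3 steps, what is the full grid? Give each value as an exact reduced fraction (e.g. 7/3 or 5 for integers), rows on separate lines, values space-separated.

After step 1:
  11/3 4 5 8/3
  7/2 12/5 16/5 3
  7/2 18/5 4 5/2
  22/3 23/4 25/4 5
After step 2:
  67/18 113/30 223/60 32/9
  49/15 167/50 88/25 341/120
  269/60 77/20 391/100 29/8
  199/36 86/15 21/4 55/12
After step 3:
  484/135 13091/3600 13103/3600 3641/1080
  13331/3600 5323/1500 10397/3000 3047/900
  3083/720 1279/300 4031/1000 187/50
  1417/270 733/144 5843/1200 323/72

Answer: 484/135 13091/3600 13103/3600 3641/1080
13331/3600 5323/1500 10397/3000 3047/900
3083/720 1279/300 4031/1000 187/50
1417/270 733/144 5843/1200 323/72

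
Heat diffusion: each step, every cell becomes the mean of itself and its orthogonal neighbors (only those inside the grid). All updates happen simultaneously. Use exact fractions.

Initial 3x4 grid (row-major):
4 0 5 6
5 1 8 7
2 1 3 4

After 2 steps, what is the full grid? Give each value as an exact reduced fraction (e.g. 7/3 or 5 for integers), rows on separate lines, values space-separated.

After step 1:
  3 5/2 19/4 6
  3 3 24/5 25/4
  8/3 7/4 4 14/3
After step 2:
  17/6 53/16 361/80 17/3
  35/12 301/100 114/25 1303/240
  89/36 137/48 913/240 179/36

Answer: 17/6 53/16 361/80 17/3
35/12 301/100 114/25 1303/240
89/36 137/48 913/240 179/36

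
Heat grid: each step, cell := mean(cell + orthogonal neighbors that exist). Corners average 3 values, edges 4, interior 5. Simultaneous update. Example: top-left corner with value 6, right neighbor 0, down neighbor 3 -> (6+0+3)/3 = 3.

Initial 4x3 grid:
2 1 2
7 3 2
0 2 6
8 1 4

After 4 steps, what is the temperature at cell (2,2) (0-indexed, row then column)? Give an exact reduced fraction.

Answer: 676513/216000

Derivation:
Step 1: cell (2,2) = 7/2
Step 2: cell (2,2) = 769/240
Step 3: cell (2,2) = 23539/7200
Step 4: cell (2,2) = 676513/216000
Full grid after step 4:
  183299/64800 98953/36000 170749/64800
  663173/216000 28953/10000 624673/216000
  232171/72000 1170083/360000 676513/216000
  16349/4800 2873257/864000 435923/129600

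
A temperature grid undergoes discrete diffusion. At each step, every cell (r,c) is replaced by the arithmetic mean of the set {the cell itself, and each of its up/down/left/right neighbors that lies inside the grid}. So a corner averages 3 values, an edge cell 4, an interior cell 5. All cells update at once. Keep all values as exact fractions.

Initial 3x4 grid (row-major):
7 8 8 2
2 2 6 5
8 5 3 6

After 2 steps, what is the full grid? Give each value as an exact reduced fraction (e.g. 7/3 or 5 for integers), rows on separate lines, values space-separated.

Answer: 50/9 1351/240 441/80 21/4
1201/240 249/50 503/100 1153/240
19/4 191/40 569/120 173/36

Derivation:
After step 1:
  17/3 25/4 6 5
  19/4 23/5 24/5 19/4
  5 9/2 5 14/3
After step 2:
  50/9 1351/240 441/80 21/4
  1201/240 249/50 503/100 1153/240
  19/4 191/40 569/120 173/36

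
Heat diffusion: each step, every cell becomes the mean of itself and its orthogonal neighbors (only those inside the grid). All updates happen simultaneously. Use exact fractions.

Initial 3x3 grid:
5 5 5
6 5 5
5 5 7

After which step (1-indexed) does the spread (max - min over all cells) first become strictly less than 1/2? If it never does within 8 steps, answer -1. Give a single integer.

Answer: 2

Derivation:
Step 1: max=17/3, min=5, spread=2/3
Step 2: max=50/9, min=77/15, spread=19/45
  -> spread < 1/2 first at step 2
Step 3: max=1469/270, min=9353/1800, spread=1321/5400
Step 4: max=174821/32400, min=677359/129600, spread=877/5184
Step 5: max=1303439/243000, min=40788173/7776000, spread=7375/62208
Step 6: max=623517539/116640000, min=2455227031/466560000, spread=62149/746496
Step 7: max=18659008829/3499200000, min=147635998757/27993600000, spread=523543/8957952
Step 8: max=2235436121201/419904000000, min=8872829031679/1679616000000, spread=4410589/107495424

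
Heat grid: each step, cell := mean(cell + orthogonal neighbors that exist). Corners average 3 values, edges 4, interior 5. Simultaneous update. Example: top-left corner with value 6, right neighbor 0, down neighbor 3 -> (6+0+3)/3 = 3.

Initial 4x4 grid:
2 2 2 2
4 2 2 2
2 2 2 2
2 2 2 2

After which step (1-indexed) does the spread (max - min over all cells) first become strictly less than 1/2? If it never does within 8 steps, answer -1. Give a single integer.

Step 1: max=8/3, min=2, spread=2/3
Step 2: max=151/60, min=2, spread=31/60
Step 3: max=1291/540, min=2, spread=211/540
  -> spread < 1/2 first at step 3
Step 4: max=124843/54000, min=2, spread=16843/54000
Step 5: max=1110643/486000, min=9079/4500, spread=130111/486000
Step 6: max=32802367/14580000, min=547159/270000, spread=3255781/14580000
Step 7: max=975153691/437400000, min=551107/270000, spread=82360351/437400000
Step 8: max=28995316891/13122000000, min=99706441/48600000, spread=2074577821/13122000000

Answer: 3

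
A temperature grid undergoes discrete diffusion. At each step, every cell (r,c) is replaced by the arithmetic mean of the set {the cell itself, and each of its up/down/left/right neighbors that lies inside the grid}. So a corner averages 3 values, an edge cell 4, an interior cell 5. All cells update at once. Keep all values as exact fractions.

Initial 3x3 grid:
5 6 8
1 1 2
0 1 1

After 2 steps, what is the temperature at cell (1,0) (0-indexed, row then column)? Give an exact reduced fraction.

Answer: 517/240

Derivation:
Step 1: cell (1,0) = 7/4
Step 2: cell (1,0) = 517/240
Full grid after step 2:
  43/12 62/15 40/9
  517/240 127/50 89/30
  19/18 99/80 61/36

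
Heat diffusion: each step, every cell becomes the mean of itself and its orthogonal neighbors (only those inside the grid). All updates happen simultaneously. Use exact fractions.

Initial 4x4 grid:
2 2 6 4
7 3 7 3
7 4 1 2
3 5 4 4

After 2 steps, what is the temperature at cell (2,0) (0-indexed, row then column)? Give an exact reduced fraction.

Step 1: cell (2,0) = 21/4
Step 2: cell (2,0) = 19/4
Full grid after step 2:
  35/9 61/15 49/12 157/36
  137/30 103/25 419/100 89/24
  19/4 429/100 88/25 403/120
  19/4 33/8 433/120 28/9

Answer: 19/4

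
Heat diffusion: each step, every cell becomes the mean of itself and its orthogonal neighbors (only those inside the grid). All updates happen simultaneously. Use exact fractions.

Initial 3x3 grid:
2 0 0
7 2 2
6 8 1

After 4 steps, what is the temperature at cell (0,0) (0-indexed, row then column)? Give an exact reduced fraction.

Answer: 131737/43200

Derivation:
Step 1: cell (0,0) = 3
Step 2: cell (0,0) = 11/4
Step 3: cell (0,0) = 2251/720
Step 4: cell (0,0) = 131737/43200
Full grid after step 4:
  131737/43200 563653/216000 273011/129600
  120481/32000 1123819/360000 2333987/864000
  3353/800 3328987/864000 208093/64800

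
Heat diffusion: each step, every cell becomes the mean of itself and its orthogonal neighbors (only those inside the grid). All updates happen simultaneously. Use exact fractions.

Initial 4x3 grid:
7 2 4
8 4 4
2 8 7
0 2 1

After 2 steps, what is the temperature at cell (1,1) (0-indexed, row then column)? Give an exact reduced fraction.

Step 1: cell (1,1) = 26/5
Step 2: cell (1,1) = 481/100
Full grid after step 2:
  91/18 369/80 37/9
  1237/240 481/100 1097/240
  941/240 441/100 1061/240
  103/36 721/240 133/36

Answer: 481/100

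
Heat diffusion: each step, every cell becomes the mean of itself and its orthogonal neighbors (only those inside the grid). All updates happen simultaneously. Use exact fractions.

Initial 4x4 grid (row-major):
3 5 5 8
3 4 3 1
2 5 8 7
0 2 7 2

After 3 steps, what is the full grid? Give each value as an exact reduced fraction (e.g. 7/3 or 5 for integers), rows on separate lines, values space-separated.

After step 1:
  11/3 17/4 21/4 14/3
  3 4 21/5 19/4
  5/2 21/5 6 9/2
  4/3 7/2 19/4 16/3
After step 2:
  131/36 103/24 551/120 44/9
  79/24 393/100 121/25 1087/240
  331/120 101/25 473/100 247/48
  22/9 827/240 235/48 175/36
After step 3:
  101/27 14807/3600 16751/3600 10087/2160
  12257/3600 3059/750 5429/1200 34927/7200
  11281/3600 4537/1200 14191/3000 34679/7200
  6227/2160 26687/7200 32279/7200 1073/216

Answer: 101/27 14807/3600 16751/3600 10087/2160
12257/3600 3059/750 5429/1200 34927/7200
11281/3600 4537/1200 14191/3000 34679/7200
6227/2160 26687/7200 32279/7200 1073/216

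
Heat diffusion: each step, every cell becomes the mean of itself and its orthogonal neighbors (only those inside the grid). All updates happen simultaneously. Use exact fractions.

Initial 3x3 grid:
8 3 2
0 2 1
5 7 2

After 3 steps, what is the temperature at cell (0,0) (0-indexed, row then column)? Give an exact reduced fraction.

Answer: 3683/1080

Derivation:
Step 1: cell (0,0) = 11/3
Step 2: cell (0,0) = 67/18
Step 3: cell (0,0) = 3683/1080
Full grid after step 3:
  3683/1080 44627/14400 317/120
  51527/14400 6233/2000 40027/14400
  2617/720 6119/1800 6431/2160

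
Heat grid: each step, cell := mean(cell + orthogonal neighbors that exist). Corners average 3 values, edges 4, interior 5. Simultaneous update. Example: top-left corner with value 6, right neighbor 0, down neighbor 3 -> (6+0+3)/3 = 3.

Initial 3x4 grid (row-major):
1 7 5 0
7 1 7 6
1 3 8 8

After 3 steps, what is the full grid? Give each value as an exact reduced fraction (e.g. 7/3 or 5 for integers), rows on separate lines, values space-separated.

After step 1:
  5 7/2 19/4 11/3
  5/2 5 27/5 21/4
  11/3 13/4 13/2 22/3
After step 2:
  11/3 73/16 1039/240 41/9
  97/24 393/100 269/50 433/80
  113/36 221/48 1349/240 229/36
After step 3:
  589/144 9893/2400 33889/7200 5147/1080
  26599/7200 13511/3000 9869/2000 26051/4800
  1697/432 31129/7200 39539/7200 3131/540

Answer: 589/144 9893/2400 33889/7200 5147/1080
26599/7200 13511/3000 9869/2000 26051/4800
1697/432 31129/7200 39539/7200 3131/540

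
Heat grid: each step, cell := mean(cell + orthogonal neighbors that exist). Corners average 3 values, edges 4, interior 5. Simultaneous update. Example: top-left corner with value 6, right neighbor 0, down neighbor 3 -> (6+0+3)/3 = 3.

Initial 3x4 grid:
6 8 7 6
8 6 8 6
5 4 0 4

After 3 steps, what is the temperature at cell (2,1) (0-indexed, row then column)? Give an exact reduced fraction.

Answer: 36337/7200

Derivation:
Step 1: cell (2,1) = 15/4
Step 2: cell (2,1) = 1213/240
Step 3: cell (2,1) = 36337/7200
Full grid after step 3:
  14633/2160 23431/3600 1456/225 3281/540
  9721/1600 757/125 33001/6000 4979/900
  1511/270 36337/7200 35117/7200 9959/2160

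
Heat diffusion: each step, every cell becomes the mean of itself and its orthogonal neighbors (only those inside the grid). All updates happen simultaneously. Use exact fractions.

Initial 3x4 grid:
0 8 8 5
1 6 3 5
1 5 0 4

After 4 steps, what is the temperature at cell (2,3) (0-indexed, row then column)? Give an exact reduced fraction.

Step 1: cell (2,3) = 3
Step 2: cell (2,3) = 41/12
Step 3: cell (2,3) = 2683/720
Step 4: cell (2,3) = 33877/8640
Full grid after step 4:
  2047/540 30713/7200 33949/7200 41917/8640
  148123/43200 34267/9000 102007/24000 252997/57600
  1259/405 73439/21600 8933/2400 33877/8640

Answer: 33877/8640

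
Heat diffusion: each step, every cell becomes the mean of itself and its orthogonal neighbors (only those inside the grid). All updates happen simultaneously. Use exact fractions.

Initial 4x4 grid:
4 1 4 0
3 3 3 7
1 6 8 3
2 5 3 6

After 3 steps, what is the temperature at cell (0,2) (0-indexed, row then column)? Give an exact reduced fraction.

Answer: 2861/900

Derivation:
Step 1: cell (0,2) = 2
Step 2: cell (0,2) = 41/12
Step 3: cell (0,2) = 2861/900
Full grid after step 3:
  6067/2160 1423/450 2861/900 1565/432
  22813/7200 4037/1200 24427/6000 27943/7200
  23869/7200 24211/6000 8647/2000 11549/2400
  7681/2160 14237/3600 5707/1200 3397/720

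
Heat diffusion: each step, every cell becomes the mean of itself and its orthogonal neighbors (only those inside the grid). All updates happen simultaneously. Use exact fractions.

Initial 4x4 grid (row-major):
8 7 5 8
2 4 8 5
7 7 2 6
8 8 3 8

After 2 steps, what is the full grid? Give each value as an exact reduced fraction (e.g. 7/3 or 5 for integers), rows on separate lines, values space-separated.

Answer: 203/36 91/15 119/20 79/12
1351/240 109/20 587/100 57/10
1471/240 289/50 261/50 343/60
121/18 1501/240 1357/240 97/18

Derivation:
After step 1:
  17/3 6 7 6
  21/4 28/5 24/5 27/4
  6 28/5 26/5 21/4
  23/3 13/2 21/4 17/3
After step 2:
  203/36 91/15 119/20 79/12
  1351/240 109/20 587/100 57/10
  1471/240 289/50 261/50 343/60
  121/18 1501/240 1357/240 97/18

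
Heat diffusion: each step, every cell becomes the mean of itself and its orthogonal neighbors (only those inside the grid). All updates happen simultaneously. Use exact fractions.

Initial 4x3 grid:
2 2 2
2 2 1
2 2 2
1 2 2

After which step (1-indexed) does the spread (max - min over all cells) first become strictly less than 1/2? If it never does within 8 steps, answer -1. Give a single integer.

Answer: 1

Derivation:
Step 1: max=2, min=5/3, spread=1/3
  -> spread < 1/2 first at step 1
Step 2: max=2, min=31/18, spread=5/18
Step 3: max=1381/720, min=1949/1080, spread=49/432
Step 4: max=41231/21600, min=234731/129600, spread=2531/25920
Step 5: max=406609/216000, min=94566911/51840000, spread=3019249/51840000
Step 6: max=36480949/19440000, min=94803289/51840000, spread=297509/6220800
Step 7: max=544514479/291600000, min=342091200791/186624000000, spread=6398065769/186624000000
Step 8: max=21738621049/11664000000, min=1027006535227/559872000000, spread=131578201/4478976000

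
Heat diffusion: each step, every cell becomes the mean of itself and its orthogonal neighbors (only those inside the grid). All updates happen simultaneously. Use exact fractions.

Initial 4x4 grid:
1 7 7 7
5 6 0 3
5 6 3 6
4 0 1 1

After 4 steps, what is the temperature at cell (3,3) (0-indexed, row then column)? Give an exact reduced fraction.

Step 1: cell (3,3) = 8/3
Step 2: cell (3,3) = 43/18
Step 3: cell (3,3) = 5857/2160
Step 4: cell (3,3) = 37259/12960
Full grid after step 4:
  299381/64800 251441/54000 248371/54000 294733/64800
  949979/216000 770711/180000 753439/180000 879739/216000
  280657/72000 224519/60000 617437/180000 729523/216000
  15409/4320 38957/12000 323369/108000 37259/12960

Answer: 37259/12960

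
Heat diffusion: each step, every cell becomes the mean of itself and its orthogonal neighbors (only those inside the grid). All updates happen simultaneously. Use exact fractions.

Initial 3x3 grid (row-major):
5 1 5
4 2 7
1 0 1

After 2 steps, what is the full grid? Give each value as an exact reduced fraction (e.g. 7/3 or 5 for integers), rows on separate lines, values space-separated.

Answer: 115/36 823/240 34/9
27/10 69/25 271/80
17/9 61/30 89/36

Derivation:
After step 1:
  10/3 13/4 13/3
  3 14/5 15/4
  5/3 1 8/3
After step 2:
  115/36 823/240 34/9
  27/10 69/25 271/80
  17/9 61/30 89/36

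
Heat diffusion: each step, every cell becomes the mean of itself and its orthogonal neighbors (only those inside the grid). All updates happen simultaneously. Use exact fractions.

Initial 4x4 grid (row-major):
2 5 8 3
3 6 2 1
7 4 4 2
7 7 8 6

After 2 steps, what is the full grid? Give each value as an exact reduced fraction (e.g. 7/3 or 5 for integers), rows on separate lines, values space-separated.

Answer: 157/36 205/48 359/80 7/2
205/48 471/100 187/50 269/80
447/80 507/100 233/50 175/48
25/4 507/80 265/48 89/18

Derivation:
After step 1:
  10/3 21/4 9/2 4
  9/2 4 21/5 2
  21/4 28/5 4 13/4
  7 13/2 25/4 16/3
After step 2:
  157/36 205/48 359/80 7/2
  205/48 471/100 187/50 269/80
  447/80 507/100 233/50 175/48
  25/4 507/80 265/48 89/18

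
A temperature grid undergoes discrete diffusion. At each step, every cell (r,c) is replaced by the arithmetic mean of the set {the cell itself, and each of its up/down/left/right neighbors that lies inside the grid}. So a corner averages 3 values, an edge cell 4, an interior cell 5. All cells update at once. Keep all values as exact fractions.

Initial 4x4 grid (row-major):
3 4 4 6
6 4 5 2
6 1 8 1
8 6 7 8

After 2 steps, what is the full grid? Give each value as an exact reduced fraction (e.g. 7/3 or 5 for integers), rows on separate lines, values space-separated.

Answer: 77/18 101/24 171/40 49/12
55/12 221/50 17/4 337/80
65/12 483/100 26/5 1079/240
209/36 293/48 1349/240 52/9

Derivation:
After step 1:
  13/3 15/4 19/4 4
  19/4 4 23/5 7/2
  21/4 5 22/5 19/4
  20/3 11/2 29/4 16/3
After step 2:
  77/18 101/24 171/40 49/12
  55/12 221/50 17/4 337/80
  65/12 483/100 26/5 1079/240
  209/36 293/48 1349/240 52/9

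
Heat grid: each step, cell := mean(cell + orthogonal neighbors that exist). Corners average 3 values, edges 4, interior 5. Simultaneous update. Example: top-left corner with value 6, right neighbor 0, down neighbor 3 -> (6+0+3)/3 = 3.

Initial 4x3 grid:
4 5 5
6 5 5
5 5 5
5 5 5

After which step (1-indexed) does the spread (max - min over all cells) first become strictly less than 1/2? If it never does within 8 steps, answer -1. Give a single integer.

Answer: 2

Derivation:
Step 1: max=21/4, min=19/4, spread=1/2
Step 2: max=409/80, min=59/12, spread=47/240
  -> spread < 1/2 first at step 2
Step 3: max=12209/2400, min=23773/4800, spread=43/320
Step 4: max=109289/21600, min=214943/43200, spread=727/8640
Step 5: max=10904531/2160000, min=86283493/17280000, spread=63517/1152000
Step 6: max=98072711/19440000, min=777143963/155520000, spread=297509/6220800
Step 7: max=2938460087/583200000, min=46696915417/9331200000, spread=12737839/373248000
Step 8: max=88114884179/17496000000, min=2803229018603/559872000000, spread=131578201/4478976000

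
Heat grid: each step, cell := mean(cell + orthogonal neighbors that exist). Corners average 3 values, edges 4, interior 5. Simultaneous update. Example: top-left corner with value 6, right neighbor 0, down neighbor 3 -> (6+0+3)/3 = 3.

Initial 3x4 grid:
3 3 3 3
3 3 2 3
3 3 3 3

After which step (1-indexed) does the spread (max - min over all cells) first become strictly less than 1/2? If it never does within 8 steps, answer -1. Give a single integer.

Answer: 1

Derivation:
Step 1: max=3, min=11/4, spread=1/4
  -> spread < 1/2 first at step 1
Step 2: max=3, min=277/100, spread=23/100
Step 3: max=1187/400, min=13589/4800, spread=131/960
Step 4: max=21209/7200, min=123049/43200, spread=841/8640
Step 5: max=4226627/1440000, min=49297949/17280000, spread=56863/691200
Step 6: max=37890457/12960000, min=445025659/155520000, spread=386393/6220800
Step 7: max=15131641187/5184000000, min=178230276869/62208000000, spread=26795339/497664000
Step 8: max=906033850333/311040000000, min=10713624285871/3732480000000, spread=254051069/5971968000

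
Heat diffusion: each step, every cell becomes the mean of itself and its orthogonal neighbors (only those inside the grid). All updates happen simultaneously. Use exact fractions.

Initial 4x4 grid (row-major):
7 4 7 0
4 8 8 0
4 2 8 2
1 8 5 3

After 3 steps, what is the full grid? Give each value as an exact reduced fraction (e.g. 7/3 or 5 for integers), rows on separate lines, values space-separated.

Answer: 421/80 13193/2400 32819/7200 527/135
6319/1200 2023/400 367/75 27029/7200
15901/3600 15361/3000 27257/6000 29837/7200
971/216 4039/900 4309/900 1771/432

Derivation:
After step 1:
  5 13/2 19/4 7/3
  23/4 26/5 31/5 5/2
  11/4 6 5 13/4
  13/3 4 6 10/3
After step 2:
  23/4 429/80 1187/240 115/36
  187/40 593/100 473/100 857/240
  113/24 459/100 529/100 169/48
  133/36 61/12 55/12 151/36
After step 3:
  421/80 13193/2400 32819/7200 527/135
  6319/1200 2023/400 367/75 27029/7200
  15901/3600 15361/3000 27257/6000 29837/7200
  971/216 4039/900 4309/900 1771/432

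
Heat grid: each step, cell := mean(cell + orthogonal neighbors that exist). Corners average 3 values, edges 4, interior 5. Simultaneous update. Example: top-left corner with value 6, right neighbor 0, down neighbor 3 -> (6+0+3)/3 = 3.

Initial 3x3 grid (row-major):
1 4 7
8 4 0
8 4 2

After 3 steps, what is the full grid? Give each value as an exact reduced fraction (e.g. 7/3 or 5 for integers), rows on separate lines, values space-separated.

Answer: 1957/432 491/120 1565/432
1541/320 1247/300 10309/2880
2135/432 6197/1440 517/144

Derivation:
After step 1:
  13/3 4 11/3
  21/4 4 13/4
  20/3 9/2 2
After step 2:
  163/36 4 131/36
  81/16 21/5 155/48
  197/36 103/24 13/4
After step 3:
  1957/432 491/120 1565/432
  1541/320 1247/300 10309/2880
  2135/432 6197/1440 517/144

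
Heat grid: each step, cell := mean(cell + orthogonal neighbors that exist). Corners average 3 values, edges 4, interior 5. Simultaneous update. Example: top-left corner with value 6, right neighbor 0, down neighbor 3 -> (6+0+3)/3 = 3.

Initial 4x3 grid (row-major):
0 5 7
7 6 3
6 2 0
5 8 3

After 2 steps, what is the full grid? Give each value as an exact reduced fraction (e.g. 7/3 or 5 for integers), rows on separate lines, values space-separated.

After step 1:
  4 9/2 5
  19/4 23/5 4
  5 22/5 2
  19/3 9/2 11/3
After step 2:
  53/12 181/40 9/2
  367/80 89/20 39/10
  1229/240 41/10 211/60
  95/18 189/40 61/18

Answer: 53/12 181/40 9/2
367/80 89/20 39/10
1229/240 41/10 211/60
95/18 189/40 61/18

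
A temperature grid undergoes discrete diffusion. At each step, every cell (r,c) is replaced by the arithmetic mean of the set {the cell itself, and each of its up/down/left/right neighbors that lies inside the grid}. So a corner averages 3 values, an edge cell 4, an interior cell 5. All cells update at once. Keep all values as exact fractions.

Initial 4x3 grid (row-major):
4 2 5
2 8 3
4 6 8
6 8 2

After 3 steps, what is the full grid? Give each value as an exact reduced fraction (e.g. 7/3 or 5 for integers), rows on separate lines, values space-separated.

After step 1:
  8/3 19/4 10/3
  9/2 21/5 6
  9/2 34/5 19/4
  6 11/2 6
After step 2:
  143/36 299/80 169/36
  119/30 21/4 1097/240
  109/20 103/20 471/80
  16/3 243/40 65/12
After step 3:
  8407/2160 4237/960 4681/1080
  671/144 907/200 1469/288
  199/40 89/16 841/160
  2023/360 879/160 4171/720

Answer: 8407/2160 4237/960 4681/1080
671/144 907/200 1469/288
199/40 89/16 841/160
2023/360 879/160 4171/720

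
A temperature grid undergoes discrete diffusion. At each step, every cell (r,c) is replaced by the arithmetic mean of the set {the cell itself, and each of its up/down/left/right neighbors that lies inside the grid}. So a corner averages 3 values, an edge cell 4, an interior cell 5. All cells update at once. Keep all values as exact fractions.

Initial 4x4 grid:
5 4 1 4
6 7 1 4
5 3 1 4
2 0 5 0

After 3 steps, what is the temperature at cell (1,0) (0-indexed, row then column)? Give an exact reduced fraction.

Step 1: cell (1,0) = 23/4
Step 2: cell (1,0) = 379/80
Step 3: cell (1,0) = 10559/2400
Full grid after step 3:
  183/40 3233/800 7891/2400 2131/720
  10559/2400 3843/1000 6249/2000 3503/1200
  26717/7200 19313/6000 2847/1000 1041/400
  6587/2160 5003/1800 1439/600 301/120

Answer: 10559/2400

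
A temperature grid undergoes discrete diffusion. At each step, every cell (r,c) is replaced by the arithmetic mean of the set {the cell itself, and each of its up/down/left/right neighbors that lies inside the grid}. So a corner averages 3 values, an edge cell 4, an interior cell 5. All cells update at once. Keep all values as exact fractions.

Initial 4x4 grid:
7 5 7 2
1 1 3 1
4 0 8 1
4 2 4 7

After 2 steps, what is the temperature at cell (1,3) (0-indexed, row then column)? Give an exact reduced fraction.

Answer: 10/3

Derivation:
Step 1: cell (1,3) = 7/4
Step 2: cell (1,3) = 10/3
Full grid after step 2:
  151/36 187/48 199/48 28/9
  71/24 69/20 76/25 10/3
  71/24 259/100 197/50 33/10
  97/36 169/48 299/80 9/2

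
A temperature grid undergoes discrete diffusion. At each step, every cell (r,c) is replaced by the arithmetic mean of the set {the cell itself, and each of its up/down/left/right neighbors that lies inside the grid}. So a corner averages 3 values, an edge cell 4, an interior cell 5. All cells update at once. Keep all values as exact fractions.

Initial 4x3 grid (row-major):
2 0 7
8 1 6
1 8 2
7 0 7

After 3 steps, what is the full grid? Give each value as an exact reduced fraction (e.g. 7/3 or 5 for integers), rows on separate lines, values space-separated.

After step 1:
  10/3 5/2 13/3
  3 23/5 4
  6 12/5 23/4
  8/3 11/2 3
After step 2:
  53/18 443/120 65/18
  127/30 33/10 1121/240
  211/60 97/20 303/80
  85/18 407/120 19/4
After step 3:
  3913/1080 4877/1440 8621/2160
  2519/720 4979/1200 5533/1440
  1559/360 4523/1200 2167/480
  4187/1080 6377/1440 2863/720

Answer: 3913/1080 4877/1440 8621/2160
2519/720 4979/1200 5533/1440
1559/360 4523/1200 2167/480
4187/1080 6377/1440 2863/720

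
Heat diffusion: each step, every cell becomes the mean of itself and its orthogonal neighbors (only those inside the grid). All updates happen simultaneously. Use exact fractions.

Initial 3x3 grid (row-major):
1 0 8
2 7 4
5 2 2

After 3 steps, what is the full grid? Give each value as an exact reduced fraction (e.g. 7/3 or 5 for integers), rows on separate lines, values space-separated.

Answer: 413/144 43/12 535/144
211/64 199/60 2321/576
151/48 265/72 1565/432

Derivation:
After step 1:
  1 4 4
  15/4 3 21/4
  3 4 8/3
After step 2:
  35/12 3 53/12
  43/16 4 179/48
  43/12 19/6 143/36
After step 3:
  413/144 43/12 535/144
  211/64 199/60 2321/576
  151/48 265/72 1565/432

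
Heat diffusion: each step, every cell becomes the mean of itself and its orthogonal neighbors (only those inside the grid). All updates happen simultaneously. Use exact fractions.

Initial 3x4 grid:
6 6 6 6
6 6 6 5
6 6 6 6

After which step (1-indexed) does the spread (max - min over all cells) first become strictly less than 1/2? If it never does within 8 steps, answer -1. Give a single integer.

Answer: 1

Derivation:
Step 1: max=6, min=17/3, spread=1/3
  -> spread < 1/2 first at step 1
Step 2: max=6, min=1373/240, spread=67/240
Step 3: max=6, min=12523/2160, spread=437/2160
Step 4: max=5991/1000, min=5026469/864000, spread=29951/172800
Step 5: max=20171/3375, min=45440179/7776000, spread=206761/1555200
Step 6: max=32234329/5400000, min=18206204429/3110400000, spread=14430763/124416000
Step 7: max=2574347273/432000000, min=1094636258311/186624000000, spread=139854109/1492992000
Step 8: max=231428771023/38880000000, min=65762168109749/11197440000000, spread=7114543559/89579520000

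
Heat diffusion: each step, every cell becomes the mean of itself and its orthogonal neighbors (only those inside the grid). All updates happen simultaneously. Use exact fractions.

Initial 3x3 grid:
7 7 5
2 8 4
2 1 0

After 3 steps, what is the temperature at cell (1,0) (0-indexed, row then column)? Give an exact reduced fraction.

Step 1: cell (1,0) = 19/4
Step 2: cell (1,0) = 323/80
Step 3: cell (1,0) = 20741/4800
Full grid after step 3:
  5437/1080 75923/14400 1333/270
  20741/4800 4121/1000 20191/4800
  3497/1080 47323/14400 424/135

Answer: 20741/4800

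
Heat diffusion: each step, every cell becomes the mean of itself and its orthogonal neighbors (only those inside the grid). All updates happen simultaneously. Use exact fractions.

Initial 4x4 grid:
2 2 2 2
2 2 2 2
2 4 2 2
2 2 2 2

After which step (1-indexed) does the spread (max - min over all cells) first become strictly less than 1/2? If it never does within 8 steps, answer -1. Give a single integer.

Step 1: max=5/2, min=2, spread=1/2
Step 2: max=61/25, min=2, spread=11/25
  -> spread < 1/2 first at step 2
Step 3: max=2767/1200, min=2, spread=367/1200
Step 4: max=12371/5400, min=613/300, spread=1337/5400
Step 5: max=365669/162000, min=18469/9000, spread=33227/162000
Step 6: max=10934327/4860000, min=112049/54000, spread=849917/4860000
Step 7: max=325314347/145800000, min=1688533/810000, spread=21378407/145800000
Step 8: max=9714462371/4374000000, min=509688343/243000000, spread=540072197/4374000000

Answer: 2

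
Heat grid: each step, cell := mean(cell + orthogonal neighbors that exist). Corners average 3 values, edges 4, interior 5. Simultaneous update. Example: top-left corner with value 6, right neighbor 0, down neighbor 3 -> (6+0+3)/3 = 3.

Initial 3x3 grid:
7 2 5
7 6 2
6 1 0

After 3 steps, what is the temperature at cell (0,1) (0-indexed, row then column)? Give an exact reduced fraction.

Answer: 16123/3600

Derivation:
Step 1: cell (0,1) = 5
Step 2: cell (0,1) = 127/30
Step 3: cell (0,1) = 16123/3600
Full grid after step 3:
  5353/1080 16123/3600 2567/720
  11857/2400 971/250 5313/1600
  9331/2160 53117/14400 1001/360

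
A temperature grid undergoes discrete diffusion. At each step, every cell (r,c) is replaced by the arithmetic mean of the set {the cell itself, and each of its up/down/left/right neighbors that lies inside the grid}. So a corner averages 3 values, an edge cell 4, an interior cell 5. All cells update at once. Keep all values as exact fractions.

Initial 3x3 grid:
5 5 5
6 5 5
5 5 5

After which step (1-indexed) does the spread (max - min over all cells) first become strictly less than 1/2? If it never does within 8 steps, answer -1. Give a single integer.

Step 1: max=16/3, min=5, spread=1/3
  -> spread < 1/2 first at step 1
Step 2: max=1267/240, min=5, spread=67/240
Step 3: max=11237/2160, min=1007/200, spread=1807/10800
Step 4: max=4477963/864000, min=27361/5400, spread=33401/288000
Step 5: max=40109933/7776000, min=2743391/540000, spread=3025513/38880000
Step 6: max=16016926867/3110400000, min=146755949/28800000, spread=53531/995328
Step 7: max=959152925849/186624000000, min=39671116051/7776000000, spread=450953/11943936
Step 8: max=57496103560603/11197440000000, min=4766608610519/933120000000, spread=3799043/143327232

Answer: 1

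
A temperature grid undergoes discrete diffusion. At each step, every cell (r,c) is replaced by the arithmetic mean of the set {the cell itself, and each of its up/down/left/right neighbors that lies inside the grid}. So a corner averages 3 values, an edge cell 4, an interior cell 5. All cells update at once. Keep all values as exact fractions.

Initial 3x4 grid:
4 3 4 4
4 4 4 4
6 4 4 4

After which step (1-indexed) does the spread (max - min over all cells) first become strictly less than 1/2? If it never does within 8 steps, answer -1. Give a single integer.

Answer: 3

Derivation:
Step 1: max=14/3, min=11/3, spread=1
Step 2: max=41/9, min=449/120, spread=293/360
Step 3: max=583/135, min=4633/1200, spread=4943/10800
  -> spread < 1/2 first at step 3
Step 4: max=275953/64800, min=42293/10800, spread=4439/12960
Step 5: max=16271117/3888000, min=1277561/324000, spread=188077/777600
Step 6: max=968904583/233280000, min=38437067/9720000, spread=1856599/9331200
Step 7: max=57715949597/13996800000, min=579349657/145800000, spread=83935301/559872000
Step 8: max=3448441929223/839808000000, min=34867675613/8748000000, spread=809160563/6718464000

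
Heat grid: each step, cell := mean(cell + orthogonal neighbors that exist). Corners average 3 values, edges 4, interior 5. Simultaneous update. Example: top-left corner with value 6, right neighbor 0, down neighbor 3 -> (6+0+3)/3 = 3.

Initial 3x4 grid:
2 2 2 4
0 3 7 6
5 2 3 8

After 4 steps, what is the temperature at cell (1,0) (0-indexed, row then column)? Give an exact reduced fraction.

Answer: 45893/17280

Derivation:
Step 1: cell (1,0) = 5/2
Step 2: cell (1,0) = 269/120
Step 3: cell (1,0) = 3587/1440
Step 4: cell (1,0) = 45893/17280
Full grid after step 4:
  32557/12960 3223/1080 6787/1800 12611/2880
  45893/17280 57121/18000 293839/72000 799907/172800
  18671/6480 29669/8640 184013/43200 125089/25920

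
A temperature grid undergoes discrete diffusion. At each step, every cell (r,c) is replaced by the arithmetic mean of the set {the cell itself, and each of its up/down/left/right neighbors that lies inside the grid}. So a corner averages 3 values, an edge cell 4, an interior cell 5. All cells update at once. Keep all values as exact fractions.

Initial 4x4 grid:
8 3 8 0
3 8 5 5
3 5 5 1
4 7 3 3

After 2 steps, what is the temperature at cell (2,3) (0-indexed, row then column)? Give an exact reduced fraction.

Step 1: cell (2,3) = 7/2
Step 2: cell (2,3) = 743/240
Full grid after step 2:
  203/36 1213/240 1277/240 133/36
  1123/240 577/100 431/100 1007/240
  1171/240 227/50 118/25 743/240
  79/18 1171/240 923/240 31/9

Answer: 743/240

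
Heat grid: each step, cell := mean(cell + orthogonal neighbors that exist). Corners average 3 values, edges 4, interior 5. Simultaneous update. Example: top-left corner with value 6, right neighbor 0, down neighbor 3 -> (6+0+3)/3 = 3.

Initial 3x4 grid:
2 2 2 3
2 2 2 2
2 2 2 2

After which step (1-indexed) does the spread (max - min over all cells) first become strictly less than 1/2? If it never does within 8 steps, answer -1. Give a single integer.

Answer: 1

Derivation:
Step 1: max=7/3, min=2, spread=1/3
  -> spread < 1/2 first at step 1
Step 2: max=41/18, min=2, spread=5/18
Step 3: max=473/216, min=2, spread=41/216
Step 4: max=56057/25920, min=2, spread=4217/25920
Step 5: max=3319549/1555200, min=14479/7200, spread=38417/311040
Step 6: max=197824211/93312000, min=290597/144000, spread=1903471/18662400
Step 7: max=11798429089/5598720000, min=8755759/4320000, spread=18038617/223948800
Step 8: max=705114582851/335923200000, min=790526759/388800000, spread=883978523/13436928000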